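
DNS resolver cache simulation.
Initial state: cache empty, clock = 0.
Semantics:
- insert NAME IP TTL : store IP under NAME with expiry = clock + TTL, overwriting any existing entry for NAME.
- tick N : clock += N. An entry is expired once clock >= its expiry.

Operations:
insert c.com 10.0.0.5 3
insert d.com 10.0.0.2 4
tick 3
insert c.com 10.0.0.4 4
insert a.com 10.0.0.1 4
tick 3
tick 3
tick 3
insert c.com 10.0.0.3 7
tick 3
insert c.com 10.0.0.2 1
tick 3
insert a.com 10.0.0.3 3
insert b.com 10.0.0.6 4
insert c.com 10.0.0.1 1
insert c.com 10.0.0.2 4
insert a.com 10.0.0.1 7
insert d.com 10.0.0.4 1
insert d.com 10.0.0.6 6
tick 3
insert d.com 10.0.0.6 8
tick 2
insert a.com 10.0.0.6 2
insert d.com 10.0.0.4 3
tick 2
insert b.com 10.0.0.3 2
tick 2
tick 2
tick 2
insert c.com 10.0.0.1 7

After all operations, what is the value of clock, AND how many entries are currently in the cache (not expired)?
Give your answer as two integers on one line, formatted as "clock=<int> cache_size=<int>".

Op 1: insert c.com -> 10.0.0.5 (expiry=0+3=3). clock=0
Op 2: insert d.com -> 10.0.0.2 (expiry=0+4=4). clock=0
Op 3: tick 3 -> clock=3. purged={c.com}
Op 4: insert c.com -> 10.0.0.4 (expiry=3+4=7). clock=3
Op 5: insert a.com -> 10.0.0.1 (expiry=3+4=7). clock=3
Op 6: tick 3 -> clock=6. purged={d.com}
Op 7: tick 3 -> clock=9. purged={a.com,c.com}
Op 8: tick 3 -> clock=12.
Op 9: insert c.com -> 10.0.0.3 (expiry=12+7=19). clock=12
Op 10: tick 3 -> clock=15.
Op 11: insert c.com -> 10.0.0.2 (expiry=15+1=16). clock=15
Op 12: tick 3 -> clock=18. purged={c.com}
Op 13: insert a.com -> 10.0.0.3 (expiry=18+3=21). clock=18
Op 14: insert b.com -> 10.0.0.6 (expiry=18+4=22). clock=18
Op 15: insert c.com -> 10.0.0.1 (expiry=18+1=19). clock=18
Op 16: insert c.com -> 10.0.0.2 (expiry=18+4=22). clock=18
Op 17: insert a.com -> 10.0.0.1 (expiry=18+7=25). clock=18
Op 18: insert d.com -> 10.0.0.4 (expiry=18+1=19). clock=18
Op 19: insert d.com -> 10.0.0.6 (expiry=18+6=24). clock=18
Op 20: tick 3 -> clock=21.
Op 21: insert d.com -> 10.0.0.6 (expiry=21+8=29). clock=21
Op 22: tick 2 -> clock=23. purged={b.com,c.com}
Op 23: insert a.com -> 10.0.0.6 (expiry=23+2=25). clock=23
Op 24: insert d.com -> 10.0.0.4 (expiry=23+3=26). clock=23
Op 25: tick 2 -> clock=25. purged={a.com}
Op 26: insert b.com -> 10.0.0.3 (expiry=25+2=27). clock=25
Op 27: tick 2 -> clock=27. purged={b.com,d.com}
Op 28: tick 2 -> clock=29.
Op 29: tick 2 -> clock=31.
Op 30: insert c.com -> 10.0.0.1 (expiry=31+7=38). clock=31
Final clock = 31
Final cache (unexpired): {c.com} -> size=1

Answer: clock=31 cache_size=1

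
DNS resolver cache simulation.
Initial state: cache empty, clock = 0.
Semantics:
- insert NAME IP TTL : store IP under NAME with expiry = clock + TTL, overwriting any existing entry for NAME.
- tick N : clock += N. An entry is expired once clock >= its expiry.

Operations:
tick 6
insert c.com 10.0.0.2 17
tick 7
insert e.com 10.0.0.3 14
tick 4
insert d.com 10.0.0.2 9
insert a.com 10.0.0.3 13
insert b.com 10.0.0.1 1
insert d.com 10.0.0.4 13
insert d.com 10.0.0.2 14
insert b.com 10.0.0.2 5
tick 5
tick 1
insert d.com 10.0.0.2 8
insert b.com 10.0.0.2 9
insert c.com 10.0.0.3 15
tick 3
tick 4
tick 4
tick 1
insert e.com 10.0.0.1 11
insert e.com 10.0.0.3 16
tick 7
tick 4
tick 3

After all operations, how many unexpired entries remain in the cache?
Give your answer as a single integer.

Answer: 1

Derivation:
Op 1: tick 6 -> clock=6.
Op 2: insert c.com -> 10.0.0.2 (expiry=6+17=23). clock=6
Op 3: tick 7 -> clock=13.
Op 4: insert e.com -> 10.0.0.3 (expiry=13+14=27). clock=13
Op 5: tick 4 -> clock=17.
Op 6: insert d.com -> 10.0.0.2 (expiry=17+9=26). clock=17
Op 7: insert a.com -> 10.0.0.3 (expiry=17+13=30). clock=17
Op 8: insert b.com -> 10.0.0.1 (expiry=17+1=18). clock=17
Op 9: insert d.com -> 10.0.0.4 (expiry=17+13=30). clock=17
Op 10: insert d.com -> 10.0.0.2 (expiry=17+14=31). clock=17
Op 11: insert b.com -> 10.0.0.2 (expiry=17+5=22). clock=17
Op 12: tick 5 -> clock=22. purged={b.com}
Op 13: tick 1 -> clock=23. purged={c.com}
Op 14: insert d.com -> 10.0.0.2 (expiry=23+8=31). clock=23
Op 15: insert b.com -> 10.0.0.2 (expiry=23+9=32). clock=23
Op 16: insert c.com -> 10.0.0.3 (expiry=23+15=38). clock=23
Op 17: tick 3 -> clock=26.
Op 18: tick 4 -> clock=30. purged={a.com,e.com}
Op 19: tick 4 -> clock=34. purged={b.com,d.com}
Op 20: tick 1 -> clock=35.
Op 21: insert e.com -> 10.0.0.1 (expiry=35+11=46). clock=35
Op 22: insert e.com -> 10.0.0.3 (expiry=35+16=51). clock=35
Op 23: tick 7 -> clock=42. purged={c.com}
Op 24: tick 4 -> clock=46.
Op 25: tick 3 -> clock=49.
Final cache (unexpired): {e.com} -> size=1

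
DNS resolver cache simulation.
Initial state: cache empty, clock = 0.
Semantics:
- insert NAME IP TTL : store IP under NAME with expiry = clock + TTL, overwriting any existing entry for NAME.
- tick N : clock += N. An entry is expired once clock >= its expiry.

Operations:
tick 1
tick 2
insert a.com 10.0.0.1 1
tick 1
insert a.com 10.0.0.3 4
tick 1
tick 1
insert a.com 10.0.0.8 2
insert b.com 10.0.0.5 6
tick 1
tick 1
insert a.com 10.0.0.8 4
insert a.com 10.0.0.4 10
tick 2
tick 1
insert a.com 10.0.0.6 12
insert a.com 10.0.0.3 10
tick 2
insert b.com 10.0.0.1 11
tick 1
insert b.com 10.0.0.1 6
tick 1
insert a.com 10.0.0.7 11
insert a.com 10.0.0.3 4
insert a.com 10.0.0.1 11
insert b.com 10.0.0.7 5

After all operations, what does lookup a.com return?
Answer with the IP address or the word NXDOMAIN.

Op 1: tick 1 -> clock=1.
Op 2: tick 2 -> clock=3.
Op 3: insert a.com -> 10.0.0.1 (expiry=3+1=4). clock=3
Op 4: tick 1 -> clock=4. purged={a.com}
Op 5: insert a.com -> 10.0.0.3 (expiry=4+4=8). clock=4
Op 6: tick 1 -> clock=5.
Op 7: tick 1 -> clock=6.
Op 8: insert a.com -> 10.0.0.8 (expiry=6+2=8). clock=6
Op 9: insert b.com -> 10.0.0.5 (expiry=6+6=12). clock=6
Op 10: tick 1 -> clock=7.
Op 11: tick 1 -> clock=8. purged={a.com}
Op 12: insert a.com -> 10.0.0.8 (expiry=8+4=12). clock=8
Op 13: insert a.com -> 10.0.0.4 (expiry=8+10=18). clock=8
Op 14: tick 2 -> clock=10.
Op 15: tick 1 -> clock=11.
Op 16: insert a.com -> 10.0.0.6 (expiry=11+12=23). clock=11
Op 17: insert a.com -> 10.0.0.3 (expiry=11+10=21). clock=11
Op 18: tick 2 -> clock=13. purged={b.com}
Op 19: insert b.com -> 10.0.0.1 (expiry=13+11=24). clock=13
Op 20: tick 1 -> clock=14.
Op 21: insert b.com -> 10.0.0.1 (expiry=14+6=20). clock=14
Op 22: tick 1 -> clock=15.
Op 23: insert a.com -> 10.0.0.7 (expiry=15+11=26). clock=15
Op 24: insert a.com -> 10.0.0.3 (expiry=15+4=19). clock=15
Op 25: insert a.com -> 10.0.0.1 (expiry=15+11=26). clock=15
Op 26: insert b.com -> 10.0.0.7 (expiry=15+5=20). clock=15
lookup a.com: present, ip=10.0.0.1 expiry=26 > clock=15

Answer: 10.0.0.1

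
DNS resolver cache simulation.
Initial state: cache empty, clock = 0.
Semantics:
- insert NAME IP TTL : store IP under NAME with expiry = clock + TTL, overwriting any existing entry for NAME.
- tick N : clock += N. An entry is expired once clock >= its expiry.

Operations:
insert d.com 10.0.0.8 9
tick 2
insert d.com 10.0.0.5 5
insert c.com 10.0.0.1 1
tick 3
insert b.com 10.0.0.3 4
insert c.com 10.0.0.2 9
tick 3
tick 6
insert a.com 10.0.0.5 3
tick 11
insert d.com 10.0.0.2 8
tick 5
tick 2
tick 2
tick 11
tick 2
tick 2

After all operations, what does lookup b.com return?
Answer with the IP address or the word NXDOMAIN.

Op 1: insert d.com -> 10.0.0.8 (expiry=0+9=9). clock=0
Op 2: tick 2 -> clock=2.
Op 3: insert d.com -> 10.0.0.5 (expiry=2+5=7). clock=2
Op 4: insert c.com -> 10.0.0.1 (expiry=2+1=3). clock=2
Op 5: tick 3 -> clock=5. purged={c.com}
Op 6: insert b.com -> 10.0.0.3 (expiry=5+4=9). clock=5
Op 7: insert c.com -> 10.0.0.2 (expiry=5+9=14). clock=5
Op 8: tick 3 -> clock=8. purged={d.com}
Op 9: tick 6 -> clock=14. purged={b.com,c.com}
Op 10: insert a.com -> 10.0.0.5 (expiry=14+3=17). clock=14
Op 11: tick 11 -> clock=25. purged={a.com}
Op 12: insert d.com -> 10.0.0.2 (expiry=25+8=33). clock=25
Op 13: tick 5 -> clock=30.
Op 14: tick 2 -> clock=32.
Op 15: tick 2 -> clock=34. purged={d.com}
Op 16: tick 11 -> clock=45.
Op 17: tick 2 -> clock=47.
Op 18: tick 2 -> clock=49.
lookup b.com: not in cache (expired or never inserted)

Answer: NXDOMAIN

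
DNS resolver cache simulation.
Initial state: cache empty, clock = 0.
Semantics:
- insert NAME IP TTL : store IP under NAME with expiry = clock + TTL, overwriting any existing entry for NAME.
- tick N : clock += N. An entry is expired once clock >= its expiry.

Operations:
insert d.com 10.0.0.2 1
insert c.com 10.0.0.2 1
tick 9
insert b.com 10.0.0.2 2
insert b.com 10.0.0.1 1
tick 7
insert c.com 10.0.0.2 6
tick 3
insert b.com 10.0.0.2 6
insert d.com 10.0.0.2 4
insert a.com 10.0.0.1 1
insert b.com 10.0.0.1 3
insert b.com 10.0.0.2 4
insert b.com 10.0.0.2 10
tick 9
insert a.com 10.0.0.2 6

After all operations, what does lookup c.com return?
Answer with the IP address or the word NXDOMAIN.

Op 1: insert d.com -> 10.0.0.2 (expiry=0+1=1). clock=0
Op 2: insert c.com -> 10.0.0.2 (expiry=0+1=1). clock=0
Op 3: tick 9 -> clock=9. purged={c.com,d.com}
Op 4: insert b.com -> 10.0.0.2 (expiry=9+2=11). clock=9
Op 5: insert b.com -> 10.0.0.1 (expiry=9+1=10). clock=9
Op 6: tick 7 -> clock=16. purged={b.com}
Op 7: insert c.com -> 10.0.0.2 (expiry=16+6=22). clock=16
Op 8: tick 3 -> clock=19.
Op 9: insert b.com -> 10.0.0.2 (expiry=19+6=25). clock=19
Op 10: insert d.com -> 10.0.0.2 (expiry=19+4=23). clock=19
Op 11: insert a.com -> 10.0.0.1 (expiry=19+1=20). clock=19
Op 12: insert b.com -> 10.0.0.1 (expiry=19+3=22). clock=19
Op 13: insert b.com -> 10.0.0.2 (expiry=19+4=23). clock=19
Op 14: insert b.com -> 10.0.0.2 (expiry=19+10=29). clock=19
Op 15: tick 9 -> clock=28. purged={a.com,c.com,d.com}
Op 16: insert a.com -> 10.0.0.2 (expiry=28+6=34). clock=28
lookup c.com: not in cache (expired or never inserted)

Answer: NXDOMAIN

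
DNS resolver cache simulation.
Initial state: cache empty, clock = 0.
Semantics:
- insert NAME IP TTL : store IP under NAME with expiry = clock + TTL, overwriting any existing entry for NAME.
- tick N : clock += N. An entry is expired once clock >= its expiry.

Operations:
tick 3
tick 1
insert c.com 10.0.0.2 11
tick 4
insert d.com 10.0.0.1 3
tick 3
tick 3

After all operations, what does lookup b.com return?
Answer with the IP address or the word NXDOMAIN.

Op 1: tick 3 -> clock=3.
Op 2: tick 1 -> clock=4.
Op 3: insert c.com -> 10.0.0.2 (expiry=4+11=15). clock=4
Op 4: tick 4 -> clock=8.
Op 5: insert d.com -> 10.0.0.1 (expiry=8+3=11). clock=8
Op 6: tick 3 -> clock=11. purged={d.com}
Op 7: tick 3 -> clock=14.
lookup b.com: not in cache (expired or never inserted)

Answer: NXDOMAIN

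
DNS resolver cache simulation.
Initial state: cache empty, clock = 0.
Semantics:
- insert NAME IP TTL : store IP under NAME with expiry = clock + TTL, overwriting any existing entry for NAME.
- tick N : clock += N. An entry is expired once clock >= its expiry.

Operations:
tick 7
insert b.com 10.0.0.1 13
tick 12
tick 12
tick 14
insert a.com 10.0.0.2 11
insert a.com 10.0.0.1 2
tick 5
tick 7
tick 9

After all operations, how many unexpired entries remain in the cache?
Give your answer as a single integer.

Answer: 0

Derivation:
Op 1: tick 7 -> clock=7.
Op 2: insert b.com -> 10.0.0.1 (expiry=7+13=20). clock=7
Op 3: tick 12 -> clock=19.
Op 4: tick 12 -> clock=31. purged={b.com}
Op 5: tick 14 -> clock=45.
Op 6: insert a.com -> 10.0.0.2 (expiry=45+11=56). clock=45
Op 7: insert a.com -> 10.0.0.1 (expiry=45+2=47). clock=45
Op 8: tick 5 -> clock=50. purged={a.com}
Op 9: tick 7 -> clock=57.
Op 10: tick 9 -> clock=66.
Final cache (unexpired): {} -> size=0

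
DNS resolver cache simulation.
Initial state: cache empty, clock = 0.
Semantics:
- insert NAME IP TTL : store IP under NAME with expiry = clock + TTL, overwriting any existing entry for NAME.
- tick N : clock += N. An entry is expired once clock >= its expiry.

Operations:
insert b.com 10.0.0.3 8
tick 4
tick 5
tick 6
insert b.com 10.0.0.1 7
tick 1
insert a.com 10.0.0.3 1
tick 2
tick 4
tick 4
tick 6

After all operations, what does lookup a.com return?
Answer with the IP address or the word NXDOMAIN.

Op 1: insert b.com -> 10.0.0.3 (expiry=0+8=8). clock=0
Op 2: tick 4 -> clock=4.
Op 3: tick 5 -> clock=9. purged={b.com}
Op 4: tick 6 -> clock=15.
Op 5: insert b.com -> 10.0.0.1 (expiry=15+7=22). clock=15
Op 6: tick 1 -> clock=16.
Op 7: insert a.com -> 10.0.0.3 (expiry=16+1=17). clock=16
Op 8: tick 2 -> clock=18. purged={a.com}
Op 9: tick 4 -> clock=22. purged={b.com}
Op 10: tick 4 -> clock=26.
Op 11: tick 6 -> clock=32.
lookup a.com: not in cache (expired or never inserted)

Answer: NXDOMAIN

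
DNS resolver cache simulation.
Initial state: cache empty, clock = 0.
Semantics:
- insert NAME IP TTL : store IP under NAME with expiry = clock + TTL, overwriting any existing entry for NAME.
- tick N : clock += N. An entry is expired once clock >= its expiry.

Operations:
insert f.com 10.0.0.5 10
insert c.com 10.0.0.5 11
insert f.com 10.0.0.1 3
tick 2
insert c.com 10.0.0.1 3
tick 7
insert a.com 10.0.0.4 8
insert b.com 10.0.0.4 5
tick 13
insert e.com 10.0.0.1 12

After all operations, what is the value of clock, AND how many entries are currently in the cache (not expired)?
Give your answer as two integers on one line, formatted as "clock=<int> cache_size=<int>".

Answer: clock=22 cache_size=1

Derivation:
Op 1: insert f.com -> 10.0.0.5 (expiry=0+10=10). clock=0
Op 2: insert c.com -> 10.0.0.5 (expiry=0+11=11). clock=0
Op 3: insert f.com -> 10.0.0.1 (expiry=0+3=3). clock=0
Op 4: tick 2 -> clock=2.
Op 5: insert c.com -> 10.0.0.1 (expiry=2+3=5). clock=2
Op 6: tick 7 -> clock=9. purged={c.com,f.com}
Op 7: insert a.com -> 10.0.0.4 (expiry=9+8=17). clock=9
Op 8: insert b.com -> 10.0.0.4 (expiry=9+5=14). clock=9
Op 9: tick 13 -> clock=22. purged={a.com,b.com}
Op 10: insert e.com -> 10.0.0.1 (expiry=22+12=34). clock=22
Final clock = 22
Final cache (unexpired): {e.com} -> size=1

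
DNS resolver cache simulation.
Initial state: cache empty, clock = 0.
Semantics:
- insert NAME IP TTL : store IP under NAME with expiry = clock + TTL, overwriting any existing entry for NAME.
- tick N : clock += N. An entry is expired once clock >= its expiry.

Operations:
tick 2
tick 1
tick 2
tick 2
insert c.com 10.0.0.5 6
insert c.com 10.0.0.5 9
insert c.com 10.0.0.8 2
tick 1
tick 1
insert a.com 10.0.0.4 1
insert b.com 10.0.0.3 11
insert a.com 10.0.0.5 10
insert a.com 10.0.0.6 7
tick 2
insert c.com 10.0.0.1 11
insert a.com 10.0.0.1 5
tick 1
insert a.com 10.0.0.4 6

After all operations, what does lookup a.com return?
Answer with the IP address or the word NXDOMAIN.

Op 1: tick 2 -> clock=2.
Op 2: tick 1 -> clock=3.
Op 3: tick 2 -> clock=5.
Op 4: tick 2 -> clock=7.
Op 5: insert c.com -> 10.0.0.5 (expiry=7+6=13). clock=7
Op 6: insert c.com -> 10.0.0.5 (expiry=7+9=16). clock=7
Op 7: insert c.com -> 10.0.0.8 (expiry=7+2=9). clock=7
Op 8: tick 1 -> clock=8.
Op 9: tick 1 -> clock=9. purged={c.com}
Op 10: insert a.com -> 10.0.0.4 (expiry=9+1=10). clock=9
Op 11: insert b.com -> 10.0.0.3 (expiry=9+11=20). clock=9
Op 12: insert a.com -> 10.0.0.5 (expiry=9+10=19). clock=9
Op 13: insert a.com -> 10.0.0.6 (expiry=9+7=16). clock=9
Op 14: tick 2 -> clock=11.
Op 15: insert c.com -> 10.0.0.1 (expiry=11+11=22). clock=11
Op 16: insert a.com -> 10.0.0.1 (expiry=11+5=16). clock=11
Op 17: tick 1 -> clock=12.
Op 18: insert a.com -> 10.0.0.4 (expiry=12+6=18). clock=12
lookup a.com: present, ip=10.0.0.4 expiry=18 > clock=12

Answer: 10.0.0.4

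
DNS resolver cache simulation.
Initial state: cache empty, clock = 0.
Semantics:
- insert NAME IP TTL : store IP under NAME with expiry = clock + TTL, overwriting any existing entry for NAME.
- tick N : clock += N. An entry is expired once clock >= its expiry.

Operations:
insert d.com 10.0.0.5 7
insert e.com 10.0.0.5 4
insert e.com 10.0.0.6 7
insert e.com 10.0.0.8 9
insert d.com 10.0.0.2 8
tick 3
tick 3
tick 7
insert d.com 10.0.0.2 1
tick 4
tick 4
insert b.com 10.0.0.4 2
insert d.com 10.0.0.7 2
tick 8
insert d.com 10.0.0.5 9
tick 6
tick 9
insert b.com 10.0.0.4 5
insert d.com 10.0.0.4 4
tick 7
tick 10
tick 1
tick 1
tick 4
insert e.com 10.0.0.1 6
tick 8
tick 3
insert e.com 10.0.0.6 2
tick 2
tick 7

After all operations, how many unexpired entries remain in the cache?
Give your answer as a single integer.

Op 1: insert d.com -> 10.0.0.5 (expiry=0+7=7). clock=0
Op 2: insert e.com -> 10.0.0.5 (expiry=0+4=4). clock=0
Op 3: insert e.com -> 10.0.0.6 (expiry=0+7=7). clock=0
Op 4: insert e.com -> 10.0.0.8 (expiry=0+9=9). clock=0
Op 5: insert d.com -> 10.0.0.2 (expiry=0+8=8). clock=0
Op 6: tick 3 -> clock=3.
Op 7: tick 3 -> clock=6.
Op 8: tick 7 -> clock=13. purged={d.com,e.com}
Op 9: insert d.com -> 10.0.0.2 (expiry=13+1=14). clock=13
Op 10: tick 4 -> clock=17. purged={d.com}
Op 11: tick 4 -> clock=21.
Op 12: insert b.com -> 10.0.0.4 (expiry=21+2=23). clock=21
Op 13: insert d.com -> 10.0.0.7 (expiry=21+2=23). clock=21
Op 14: tick 8 -> clock=29. purged={b.com,d.com}
Op 15: insert d.com -> 10.0.0.5 (expiry=29+9=38). clock=29
Op 16: tick 6 -> clock=35.
Op 17: tick 9 -> clock=44. purged={d.com}
Op 18: insert b.com -> 10.0.0.4 (expiry=44+5=49). clock=44
Op 19: insert d.com -> 10.0.0.4 (expiry=44+4=48). clock=44
Op 20: tick 7 -> clock=51. purged={b.com,d.com}
Op 21: tick 10 -> clock=61.
Op 22: tick 1 -> clock=62.
Op 23: tick 1 -> clock=63.
Op 24: tick 4 -> clock=67.
Op 25: insert e.com -> 10.0.0.1 (expiry=67+6=73). clock=67
Op 26: tick 8 -> clock=75. purged={e.com}
Op 27: tick 3 -> clock=78.
Op 28: insert e.com -> 10.0.0.6 (expiry=78+2=80). clock=78
Op 29: tick 2 -> clock=80. purged={e.com}
Op 30: tick 7 -> clock=87.
Final cache (unexpired): {} -> size=0

Answer: 0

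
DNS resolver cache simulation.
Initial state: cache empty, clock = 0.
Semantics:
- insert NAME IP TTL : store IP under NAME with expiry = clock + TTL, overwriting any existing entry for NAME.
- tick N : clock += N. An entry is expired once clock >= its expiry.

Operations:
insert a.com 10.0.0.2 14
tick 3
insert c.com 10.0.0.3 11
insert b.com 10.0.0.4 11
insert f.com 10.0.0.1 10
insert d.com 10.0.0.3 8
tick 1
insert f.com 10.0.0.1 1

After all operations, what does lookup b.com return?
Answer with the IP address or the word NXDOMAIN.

Op 1: insert a.com -> 10.0.0.2 (expiry=0+14=14). clock=0
Op 2: tick 3 -> clock=3.
Op 3: insert c.com -> 10.0.0.3 (expiry=3+11=14). clock=3
Op 4: insert b.com -> 10.0.0.4 (expiry=3+11=14). clock=3
Op 5: insert f.com -> 10.0.0.1 (expiry=3+10=13). clock=3
Op 6: insert d.com -> 10.0.0.3 (expiry=3+8=11). clock=3
Op 7: tick 1 -> clock=4.
Op 8: insert f.com -> 10.0.0.1 (expiry=4+1=5). clock=4
lookup b.com: present, ip=10.0.0.4 expiry=14 > clock=4

Answer: 10.0.0.4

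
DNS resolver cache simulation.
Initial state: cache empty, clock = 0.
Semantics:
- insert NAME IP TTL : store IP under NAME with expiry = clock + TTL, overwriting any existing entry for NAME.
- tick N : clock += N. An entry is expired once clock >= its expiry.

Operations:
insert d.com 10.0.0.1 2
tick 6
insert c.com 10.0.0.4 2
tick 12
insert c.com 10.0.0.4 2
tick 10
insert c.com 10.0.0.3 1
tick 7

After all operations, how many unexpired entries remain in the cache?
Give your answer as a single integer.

Op 1: insert d.com -> 10.0.0.1 (expiry=0+2=2). clock=0
Op 2: tick 6 -> clock=6. purged={d.com}
Op 3: insert c.com -> 10.0.0.4 (expiry=6+2=8). clock=6
Op 4: tick 12 -> clock=18. purged={c.com}
Op 5: insert c.com -> 10.0.0.4 (expiry=18+2=20). clock=18
Op 6: tick 10 -> clock=28. purged={c.com}
Op 7: insert c.com -> 10.0.0.3 (expiry=28+1=29). clock=28
Op 8: tick 7 -> clock=35. purged={c.com}
Final cache (unexpired): {} -> size=0

Answer: 0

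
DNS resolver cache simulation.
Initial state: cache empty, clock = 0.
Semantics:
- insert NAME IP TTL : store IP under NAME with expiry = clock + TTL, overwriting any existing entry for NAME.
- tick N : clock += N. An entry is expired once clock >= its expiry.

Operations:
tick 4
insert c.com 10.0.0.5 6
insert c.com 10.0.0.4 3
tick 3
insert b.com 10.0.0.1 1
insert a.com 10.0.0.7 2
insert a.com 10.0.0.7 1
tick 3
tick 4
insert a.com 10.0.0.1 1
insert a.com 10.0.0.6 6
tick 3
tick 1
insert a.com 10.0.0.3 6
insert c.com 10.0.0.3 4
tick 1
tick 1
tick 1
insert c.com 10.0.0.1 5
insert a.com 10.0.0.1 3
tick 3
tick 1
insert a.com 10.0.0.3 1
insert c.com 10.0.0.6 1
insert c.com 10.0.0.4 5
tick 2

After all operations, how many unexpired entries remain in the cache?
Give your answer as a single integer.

Op 1: tick 4 -> clock=4.
Op 2: insert c.com -> 10.0.0.5 (expiry=4+6=10). clock=4
Op 3: insert c.com -> 10.0.0.4 (expiry=4+3=7). clock=4
Op 4: tick 3 -> clock=7. purged={c.com}
Op 5: insert b.com -> 10.0.0.1 (expiry=7+1=8). clock=7
Op 6: insert a.com -> 10.0.0.7 (expiry=7+2=9). clock=7
Op 7: insert a.com -> 10.0.0.7 (expiry=7+1=8). clock=7
Op 8: tick 3 -> clock=10. purged={a.com,b.com}
Op 9: tick 4 -> clock=14.
Op 10: insert a.com -> 10.0.0.1 (expiry=14+1=15). clock=14
Op 11: insert a.com -> 10.0.0.6 (expiry=14+6=20). clock=14
Op 12: tick 3 -> clock=17.
Op 13: tick 1 -> clock=18.
Op 14: insert a.com -> 10.0.0.3 (expiry=18+6=24). clock=18
Op 15: insert c.com -> 10.0.0.3 (expiry=18+4=22). clock=18
Op 16: tick 1 -> clock=19.
Op 17: tick 1 -> clock=20.
Op 18: tick 1 -> clock=21.
Op 19: insert c.com -> 10.0.0.1 (expiry=21+5=26). clock=21
Op 20: insert a.com -> 10.0.0.1 (expiry=21+3=24). clock=21
Op 21: tick 3 -> clock=24. purged={a.com}
Op 22: tick 1 -> clock=25.
Op 23: insert a.com -> 10.0.0.3 (expiry=25+1=26). clock=25
Op 24: insert c.com -> 10.0.0.6 (expiry=25+1=26). clock=25
Op 25: insert c.com -> 10.0.0.4 (expiry=25+5=30). clock=25
Op 26: tick 2 -> clock=27. purged={a.com}
Final cache (unexpired): {c.com} -> size=1

Answer: 1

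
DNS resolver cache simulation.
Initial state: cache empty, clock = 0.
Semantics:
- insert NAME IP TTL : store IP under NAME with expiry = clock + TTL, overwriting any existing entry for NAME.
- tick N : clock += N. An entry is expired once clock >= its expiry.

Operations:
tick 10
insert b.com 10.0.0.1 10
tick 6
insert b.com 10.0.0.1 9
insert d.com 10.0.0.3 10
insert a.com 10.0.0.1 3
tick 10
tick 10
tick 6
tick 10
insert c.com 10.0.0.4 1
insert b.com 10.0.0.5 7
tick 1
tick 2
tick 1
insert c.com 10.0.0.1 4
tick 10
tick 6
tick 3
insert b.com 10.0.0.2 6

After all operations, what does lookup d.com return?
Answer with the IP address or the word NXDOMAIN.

Op 1: tick 10 -> clock=10.
Op 2: insert b.com -> 10.0.0.1 (expiry=10+10=20). clock=10
Op 3: tick 6 -> clock=16.
Op 4: insert b.com -> 10.0.0.1 (expiry=16+9=25). clock=16
Op 5: insert d.com -> 10.0.0.3 (expiry=16+10=26). clock=16
Op 6: insert a.com -> 10.0.0.1 (expiry=16+3=19). clock=16
Op 7: tick 10 -> clock=26. purged={a.com,b.com,d.com}
Op 8: tick 10 -> clock=36.
Op 9: tick 6 -> clock=42.
Op 10: tick 10 -> clock=52.
Op 11: insert c.com -> 10.0.0.4 (expiry=52+1=53). clock=52
Op 12: insert b.com -> 10.0.0.5 (expiry=52+7=59). clock=52
Op 13: tick 1 -> clock=53. purged={c.com}
Op 14: tick 2 -> clock=55.
Op 15: tick 1 -> clock=56.
Op 16: insert c.com -> 10.0.0.1 (expiry=56+4=60). clock=56
Op 17: tick 10 -> clock=66. purged={b.com,c.com}
Op 18: tick 6 -> clock=72.
Op 19: tick 3 -> clock=75.
Op 20: insert b.com -> 10.0.0.2 (expiry=75+6=81). clock=75
lookup d.com: not in cache (expired or never inserted)

Answer: NXDOMAIN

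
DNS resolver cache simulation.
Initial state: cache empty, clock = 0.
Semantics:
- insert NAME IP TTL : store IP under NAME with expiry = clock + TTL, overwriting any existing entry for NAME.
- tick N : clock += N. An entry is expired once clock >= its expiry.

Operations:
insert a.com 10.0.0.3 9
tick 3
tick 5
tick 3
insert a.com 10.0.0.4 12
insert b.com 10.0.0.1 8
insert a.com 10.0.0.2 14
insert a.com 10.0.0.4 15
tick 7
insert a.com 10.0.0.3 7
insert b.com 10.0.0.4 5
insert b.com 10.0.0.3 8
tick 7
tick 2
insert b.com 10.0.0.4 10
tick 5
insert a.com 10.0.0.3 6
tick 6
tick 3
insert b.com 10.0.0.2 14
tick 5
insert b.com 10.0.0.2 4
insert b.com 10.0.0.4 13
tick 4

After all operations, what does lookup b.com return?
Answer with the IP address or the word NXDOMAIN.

Op 1: insert a.com -> 10.0.0.3 (expiry=0+9=9). clock=0
Op 2: tick 3 -> clock=3.
Op 3: tick 5 -> clock=8.
Op 4: tick 3 -> clock=11. purged={a.com}
Op 5: insert a.com -> 10.0.0.4 (expiry=11+12=23). clock=11
Op 6: insert b.com -> 10.0.0.1 (expiry=11+8=19). clock=11
Op 7: insert a.com -> 10.0.0.2 (expiry=11+14=25). clock=11
Op 8: insert a.com -> 10.0.0.4 (expiry=11+15=26). clock=11
Op 9: tick 7 -> clock=18.
Op 10: insert a.com -> 10.0.0.3 (expiry=18+7=25). clock=18
Op 11: insert b.com -> 10.0.0.4 (expiry=18+5=23). clock=18
Op 12: insert b.com -> 10.0.0.3 (expiry=18+8=26). clock=18
Op 13: tick 7 -> clock=25. purged={a.com}
Op 14: tick 2 -> clock=27. purged={b.com}
Op 15: insert b.com -> 10.0.0.4 (expiry=27+10=37). clock=27
Op 16: tick 5 -> clock=32.
Op 17: insert a.com -> 10.0.0.3 (expiry=32+6=38). clock=32
Op 18: tick 6 -> clock=38. purged={a.com,b.com}
Op 19: tick 3 -> clock=41.
Op 20: insert b.com -> 10.0.0.2 (expiry=41+14=55). clock=41
Op 21: tick 5 -> clock=46.
Op 22: insert b.com -> 10.0.0.2 (expiry=46+4=50). clock=46
Op 23: insert b.com -> 10.0.0.4 (expiry=46+13=59). clock=46
Op 24: tick 4 -> clock=50.
lookup b.com: present, ip=10.0.0.4 expiry=59 > clock=50

Answer: 10.0.0.4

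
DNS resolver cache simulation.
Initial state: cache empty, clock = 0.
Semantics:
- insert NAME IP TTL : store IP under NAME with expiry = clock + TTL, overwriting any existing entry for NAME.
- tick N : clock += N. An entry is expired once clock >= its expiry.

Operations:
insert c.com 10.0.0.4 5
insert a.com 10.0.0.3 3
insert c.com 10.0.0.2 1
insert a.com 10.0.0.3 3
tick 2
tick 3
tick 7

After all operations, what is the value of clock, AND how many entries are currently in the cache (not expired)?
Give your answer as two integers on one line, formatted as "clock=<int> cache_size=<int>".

Op 1: insert c.com -> 10.0.0.4 (expiry=0+5=5). clock=0
Op 2: insert a.com -> 10.0.0.3 (expiry=0+3=3). clock=0
Op 3: insert c.com -> 10.0.0.2 (expiry=0+1=1). clock=0
Op 4: insert a.com -> 10.0.0.3 (expiry=0+3=3). clock=0
Op 5: tick 2 -> clock=2. purged={c.com}
Op 6: tick 3 -> clock=5. purged={a.com}
Op 7: tick 7 -> clock=12.
Final clock = 12
Final cache (unexpired): {} -> size=0

Answer: clock=12 cache_size=0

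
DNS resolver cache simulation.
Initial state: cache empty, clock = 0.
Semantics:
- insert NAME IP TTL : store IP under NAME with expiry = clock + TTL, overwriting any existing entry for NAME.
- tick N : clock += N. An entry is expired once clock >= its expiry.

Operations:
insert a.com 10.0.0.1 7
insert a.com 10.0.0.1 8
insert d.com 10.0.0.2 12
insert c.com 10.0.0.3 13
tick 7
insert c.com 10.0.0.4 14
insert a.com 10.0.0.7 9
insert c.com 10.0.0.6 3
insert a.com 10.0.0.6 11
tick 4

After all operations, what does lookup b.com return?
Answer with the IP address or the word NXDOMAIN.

Op 1: insert a.com -> 10.0.0.1 (expiry=0+7=7). clock=0
Op 2: insert a.com -> 10.0.0.1 (expiry=0+8=8). clock=0
Op 3: insert d.com -> 10.0.0.2 (expiry=0+12=12). clock=0
Op 4: insert c.com -> 10.0.0.3 (expiry=0+13=13). clock=0
Op 5: tick 7 -> clock=7.
Op 6: insert c.com -> 10.0.0.4 (expiry=7+14=21). clock=7
Op 7: insert a.com -> 10.0.0.7 (expiry=7+9=16). clock=7
Op 8: insert c.com -> 10.0.0.6 (expiry=7+3=10). clock=7
Op 9: insert a.com -> 10.0.0.6 (expiry=7+11=18). clock=7
Op 10: tick 4 -> clock=11. purged={c.com}
lookup b.com: not in cache (expired or never inserted)

Answer: NXDOMAIN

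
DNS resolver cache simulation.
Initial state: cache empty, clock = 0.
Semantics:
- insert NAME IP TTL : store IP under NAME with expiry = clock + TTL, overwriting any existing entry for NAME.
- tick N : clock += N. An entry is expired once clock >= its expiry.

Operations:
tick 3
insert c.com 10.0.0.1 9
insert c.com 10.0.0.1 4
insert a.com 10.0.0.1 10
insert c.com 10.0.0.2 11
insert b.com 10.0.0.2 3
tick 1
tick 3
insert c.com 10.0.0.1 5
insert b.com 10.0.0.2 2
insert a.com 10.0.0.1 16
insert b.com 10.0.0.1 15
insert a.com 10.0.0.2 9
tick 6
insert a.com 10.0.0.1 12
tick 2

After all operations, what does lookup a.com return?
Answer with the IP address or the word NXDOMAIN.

Op 1: tick 3 -> clock=3.
Op 2: insert c.com -> 10.0.0.1 (expiry=3+9=12). clock=3
Op 3: insert c.com -> 10.0.0.1 (expiry=3+4=7). clock=3
Op 4: insert a.com -> 10.0.0.1 (expiry=3+10=13). clock=3
Op 5: insert c.com -> 10.0.0.2 (expiry=3+11=14). clock=3
Op 6: insert b.com -> 10.0.0.2 (expiry=3+3=6). clock=3
Op 7: tick 1 -> clock=4.
Op 8: tick 3 -> clock=7. purged={b.com}
Op 9: insert c.com -> 10.0.0.1 (expiry=7+5=12). clock=7
Op 10: insert b.com -> 10.0.0.2 (expiry=7+2=9). clock=7
Op 11: insert a.com -> 10.0.0.1 (expiry=7+16=23). clock=7
Op 12: insert b.com -> 10.0.0.1 (expiry=7+15=22). clock=7
Op 13: insert a.com -> 10.0.0.2 (expiry=7+9=16). clock=7
Op 14: tick 6 -> clock=13. purged={c.com}
Op 15: insert a.com -> 10.0.0.1 (expiry=13+12=25). clock=13
Op 16: tick 2 -> clock=15.
lookup a.com: present, ip=10.0.0.1 expiry=25 > clock=15

Answer: 10.0.0.1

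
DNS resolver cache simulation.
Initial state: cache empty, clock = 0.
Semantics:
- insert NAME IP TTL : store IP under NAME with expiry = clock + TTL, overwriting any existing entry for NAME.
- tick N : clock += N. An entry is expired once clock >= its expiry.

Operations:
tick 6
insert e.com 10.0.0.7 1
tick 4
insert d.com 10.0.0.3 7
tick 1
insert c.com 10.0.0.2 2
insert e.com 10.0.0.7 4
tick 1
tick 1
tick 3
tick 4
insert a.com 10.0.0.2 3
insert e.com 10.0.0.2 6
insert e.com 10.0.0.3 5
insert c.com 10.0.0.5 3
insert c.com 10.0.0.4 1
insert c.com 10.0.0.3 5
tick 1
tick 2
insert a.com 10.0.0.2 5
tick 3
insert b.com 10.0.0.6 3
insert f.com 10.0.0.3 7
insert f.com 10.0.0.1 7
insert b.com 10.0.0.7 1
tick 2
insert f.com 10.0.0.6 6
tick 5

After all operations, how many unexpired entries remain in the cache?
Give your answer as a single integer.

Answer: 1

Derivation:
Op 1: tick 6 -> clock=6.
Op 2: insert e.com -> 10.0.0.7 (expiry=6+1=7). clock=6
Op 3: tick 4 -> clock=10. purged={e.com}
Op 4: insert d.com -> 10.0.0.3 (expiry=10+7=17). clock=10
Op 5: tick 1 -> clock=11.
Op 6: insert c.com -> 10.0.0.2 (expiry=11+2=13). clock=11
Op 7: insert e.com -> 10.0.0.7 (expiry=11+4=15). clock=11
Op 8: tick 1 -> clock=12.
Op 9: tick 1 -> clock=13. purged={c.com}
Op 10: tick 3 -> clock=16. purged={e.com}
Op 11: tick 4 -> clock=20. purged={d.com}
Op 12: insert a.com -> 10.0.0.2 (expiry=20+3=23). clock=20
Op 13: insert e.com -> 10.0.0.2 (expiry=20+6=26). clock=20
Op 14: insert e.com -> 10.0.0.3 (expiry=20+5=25). clock=20
Op 15: insert c.com -> 10.0.0.5 (expiry=20+3=23). clock=20
Op 16: insert c.com -> 10.0.0.4 (expiry=20+1=21). clock=20
Op 17: insert c.com -> 10.0.0.3 (expiry=20+5=25). clock=20
Op 18: tick 1 -> clock=21.
Op 19: tick 2 -> clock=23. purged={a.com}
Op 20: insert a.com -> 10.0.0.2 (expiry=23+5=28). clock=23
Op 21: tick 3 -> clock=26. purged={c.com,e.com}
Op 22: insert b.com -> 10.0.0.6 (expiry=26+3=29). clock=26
Op 23: insert f.com -> 10.0.0.3 (expiry=26+7=33). clock=26
Op 24: insert f.com -> 10.0.0.1 (expiry=26+7=33). clock=26
Op 25: insert b.com -> 10.0.0.7 (expiry=26+1=27). clock=26
Op 26: tick 2 -> clock=28. purged={a.com,b.com}
Op 27: insert f.com -> 10.0.0.6 (expiry=28+6=34). clock=28
Op 28: tick 5 -> clock=33.
Final cache (unexpired): {f.com} -> size=1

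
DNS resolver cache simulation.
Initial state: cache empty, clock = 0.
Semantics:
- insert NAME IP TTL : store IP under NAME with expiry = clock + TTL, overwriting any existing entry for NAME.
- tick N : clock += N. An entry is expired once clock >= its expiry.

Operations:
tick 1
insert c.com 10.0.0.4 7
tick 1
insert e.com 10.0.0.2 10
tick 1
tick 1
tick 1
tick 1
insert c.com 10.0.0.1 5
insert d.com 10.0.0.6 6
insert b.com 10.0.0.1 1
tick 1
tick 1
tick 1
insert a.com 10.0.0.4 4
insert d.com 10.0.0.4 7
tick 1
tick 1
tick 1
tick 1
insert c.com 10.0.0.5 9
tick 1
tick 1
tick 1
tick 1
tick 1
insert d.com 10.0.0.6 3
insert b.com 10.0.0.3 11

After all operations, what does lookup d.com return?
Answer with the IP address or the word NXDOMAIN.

Answer: 10.0.0.6

Derivation:
Op 1: tick 1 -> clock=1.
Op 2: insert c.com -> 10.0.0.4 (expiry=1+7=8). clock=1
Op 3: tick 1 -> clock=2.
Op 4: insert e.com -> 10.0.0.2 (expiry=2+10=12). clock=2
Op 5: tick 1 -> clock=3.
Op 6: tick 1 -> clock=4.
Op 7: tick 1 -> clock=5.
Op 8: tick 1 -> clock=6.
Op 9: insert c.com -> 10.0.0.1 (expiry=6+5=11). clock=6
Op 10: insert d.com -> 10.0.0.6 (expiry=6+6=12). clock=6
Op 11: insert b.com -> 10.0.0.1 (expiry=6+1=7). clock=6
Op 12: tick 1 -> clock=7. purged={b.com}
Op 13: tick 1 -> clock=8.
Op 14: tick 1 -> clock=9.
Op 15: insert a.com -> 10.0.0.4 (expiry=9+4=13). clock=9
Op 16: insert d.com -> 10.0.0.4 (expiry=9+7=16). clock=9
Op 17: tick 1 -> clock=10.
Op 18: tick 1 -> clock=11. purged={c.com}
Op 19: tick 1 -> clock=12. purged={e.com}
Op 20: tick 1 -> clock=13. purged={a.com}
Op 21: insert c.com -> 10.0.0.5 (expiry=13+9=22). clock=13
Op 22: tick 1 -> clock=14.
Op 23: tick 1 -> clock=15.
Op 24: tick 1 -> clock=16. purged={d.com}
Op 25: tick 1 -> clock=17.
Op 26: tick 1 -> clock=18.
Op 27: insert d.com -> 10.0.0.6 (expiry=18+3=21). clock=18
Op 28: insert b.com -> 10.0.0.3 (expiry=18+11=29). clock=18
lookup d.com: present, ip=10.0.0.6 expiry=21 > clock=18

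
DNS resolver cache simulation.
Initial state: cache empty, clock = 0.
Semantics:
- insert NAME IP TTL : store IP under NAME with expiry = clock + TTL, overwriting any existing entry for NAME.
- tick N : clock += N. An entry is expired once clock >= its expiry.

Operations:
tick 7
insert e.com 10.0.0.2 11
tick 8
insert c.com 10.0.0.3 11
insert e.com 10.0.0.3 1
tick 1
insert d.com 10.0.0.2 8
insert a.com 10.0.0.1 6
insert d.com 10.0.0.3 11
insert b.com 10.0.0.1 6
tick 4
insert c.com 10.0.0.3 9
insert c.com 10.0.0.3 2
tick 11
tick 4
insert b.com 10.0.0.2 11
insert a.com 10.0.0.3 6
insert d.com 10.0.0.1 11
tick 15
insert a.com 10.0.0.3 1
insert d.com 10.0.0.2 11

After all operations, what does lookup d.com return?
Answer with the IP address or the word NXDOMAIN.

Op 1: tick 7 -> clock=7.
Op 2: insert e.com -> 10.0.0.2 (expiry=7+11=18). clock=7
Op 3: tick 8 -> clock=15.
Op 4: insert c.com -> 10.0.0.3 (expiry=15+11=26). clock=15
Op 5: insert e.com -> 10.0.0.3 (expiry=15+1=16). clock=15
Op 6: tick 1 -> clock=16. purged={e.com}
Op 7: insert d.com -> 10.0.0.2 (expiry=16+8=24). clock=16
Op 8: insert a.com -> 10.0.0.1 (expiry=16+6=22). clock=16
Op 9: insert d.com -> 10.0.0.3 (expiry=16+11=27). clock=16
Op 10: insert b.com -> 10.0.0.1 (expiry=16+6=22). clock=16
Op 11: tick 4 -> clock=20.
Op 12: insert c.com -> 10.0.0.3 (expiry=20+9=29). clock=20
Op 13: insert c.com -> 10.0.0.3 (expiry=20+2=22). clock=20
Op 14: tick 11 -> clock=31. purged={a.com,b.com,c.com,d.com}
Op 15: tick 4 -> clock=35.
Op 16: insert b.com -> 10.0.0.2 (expiry=35+11=46). clock=35
Op 17: insert a.com -> 10.0.0.3 (expiry=35+6=41). clock=35
Op 18: insert d.com -> 10.0.0.1 (expiry=35+11=46). clock=35
Op 19: tick 15 -> clock=50. purged={a.com,b.com,d.com}
Op 20: insert a.com -> 10.0.0.3 (expiry=50+1=51). clock=50
Op 21: insert d.com -> 10.0.0.2 (expiry=50+11=61). clock=50
lookup d.com: present, ip=10.0.0.2 expiry=61 > clock=50

Answer: 10.0.0.2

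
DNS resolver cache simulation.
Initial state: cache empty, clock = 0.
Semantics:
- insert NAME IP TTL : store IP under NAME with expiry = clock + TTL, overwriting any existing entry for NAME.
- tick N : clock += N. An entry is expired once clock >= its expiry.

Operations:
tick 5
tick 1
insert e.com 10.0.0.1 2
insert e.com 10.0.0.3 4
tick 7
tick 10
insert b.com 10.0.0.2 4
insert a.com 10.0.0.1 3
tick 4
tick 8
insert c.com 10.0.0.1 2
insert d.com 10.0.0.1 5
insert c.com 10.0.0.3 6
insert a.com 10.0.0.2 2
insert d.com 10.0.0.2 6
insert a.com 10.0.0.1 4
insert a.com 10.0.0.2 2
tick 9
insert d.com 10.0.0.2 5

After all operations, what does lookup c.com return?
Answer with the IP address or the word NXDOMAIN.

Answer: NXDOMAIN

Derivation:
Op 1: tick 5 -> clock=5.
Op 2: tick 1 -> clock=6.
Op 3: insert e.com -> 10.0.0.1 (expiry=6+2=8). clock=6
Op 4: insert e.com -> 10.0.0.3 (expiry=6+4=10). clock=6
Op 5: tick 7 -> clock=13. purged={e.com}
Op 6: tick 10 -> clock=23.
Op 7: insert b.com -> 10.0.0.2 (expiry=23+4=27). clock=23
Op 8: insert a.com -> 10.0.0.1 (expiry=23+3=26). clock=23
Op 9: tick 4 -> clock=27. purged={a.com,b.com}
Op 10: tick 8 -> clock=35.
Op 11: insert c.com -> 10.0.0.1 (expiry=35+2=37). clock=35
Op 12: insert d.com -> 10.0.0.1 (expiry=35+5=40). clock=35
Op 13: insert c.com -> 10.0.0.3 (expiry=35+6=41). clock=35
Op 14: insert a.com -> 10.0.0.2 (expiry=35+2=37). clock=35
Op 15: insert d.com -> 10.0.0.2 (expiry=35+6=41). clock=35
Op 16: insert a.com -> 10.0.0.1 (expiry=35+4=39). clock=35
Op 17: insert a.com -> 10.0.0.2 (expiry=35+2=37). clock=35
Op 18: tick 9 -> clock=44. purged={a.com,c.com,d.com}
Op 19: insert d.com -> 10.0.0.2 (expiry=44+5=49). clock=44
lookup c.com: not in cache (expired or never inserted)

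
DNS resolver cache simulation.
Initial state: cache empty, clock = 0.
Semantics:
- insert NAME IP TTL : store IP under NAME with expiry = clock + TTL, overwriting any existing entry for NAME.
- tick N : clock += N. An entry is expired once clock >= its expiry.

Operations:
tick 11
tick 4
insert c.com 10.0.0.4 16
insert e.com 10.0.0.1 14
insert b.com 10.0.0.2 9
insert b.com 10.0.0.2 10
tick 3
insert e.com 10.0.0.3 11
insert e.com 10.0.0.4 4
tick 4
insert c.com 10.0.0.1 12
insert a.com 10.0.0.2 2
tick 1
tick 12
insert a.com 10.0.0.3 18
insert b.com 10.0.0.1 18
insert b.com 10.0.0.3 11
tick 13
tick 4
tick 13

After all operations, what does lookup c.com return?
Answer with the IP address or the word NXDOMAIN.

Answer: NXDOMAIN

Derivation:
Op 1: tick 11 -> clock=11.
Op 2: tick 4 -> clock=15.
Op 3: insert c.com -> 10.0.0.4 (expiry=15+16=31). clock=15
Op 4: insert e.com -> 10.0.0.1 (expiry=15+14=29). clock=15
Op 5: insert b.com -> 10.0.0.2 (expiry=15+9=24). clock=15
Op 6: insert b.com -> 10.0.0.2 (expiry=15+10=25). clock=15
Op 7: tick 3 -> clock=18.
Op 8: insert e.com -> 10.0.0.3 (expiry=18+11=29). clock=18
Op 9: insert e.com -> 10.0.0.4 (expiry=18+4=22). clock=18
Op 10: tick 4 -> clock=22. purged={e.com}
Op 11: insert c.com -> 10.0.0.1 (expiry=22+12=34). clock=22
Op 12: insert a.com -> 10.0.0.2 (expiry=22+2=24). clock=22
Op 13: tick 1 -> clock=23.
Op 14: tick 12 -> clock=35. purged={a.com,b.com,c.com}
Op 15: insert a.com -> 10.0.0.3 (expiry=35+18=53). clock=35
Op 16: insert b.com -> 10.0.0.1 (expiry=35+18=53). clock=35
Op 17: insert b.com -> 10.0.0.3 (expiry=35+11=46). clock=35
Op 18: tick 13 -> clock=48. purged={b.com}
Op 19: tick 4 -> clock=52.
Op 20: tick 13 -> clock=65. purged={a.com}
lookup c.com: not in cache (expired or never inserted)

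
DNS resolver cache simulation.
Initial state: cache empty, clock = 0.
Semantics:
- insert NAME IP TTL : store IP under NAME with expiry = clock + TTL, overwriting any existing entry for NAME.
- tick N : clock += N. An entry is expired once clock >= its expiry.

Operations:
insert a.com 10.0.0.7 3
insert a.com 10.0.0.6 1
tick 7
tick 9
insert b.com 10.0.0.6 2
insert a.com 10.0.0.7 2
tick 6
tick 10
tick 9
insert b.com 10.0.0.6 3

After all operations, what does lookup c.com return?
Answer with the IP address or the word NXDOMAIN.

Op 1: insert a.com -> 10.0.0.7 (expiry=0+3=3). clock=0
Op 2: insert a.com -> 10.0.0.6 (expiry=0+1=1). clock=0
Op 3: tick 7 -> clock=7. purged={a.com}
Op 4: tick 9 -> clock=16.
Op 5: insert b.com -> 10.0.0.6 (expiry=16+2=18). clock=16
Op 6: insert a.com -> 10.0.0.7 (expiry=16+2=18). clock=16
Op 7: tick 6 -> clock=22. purged={a.com,b.com}
Op 8: tick 10 -> clock=32.
Op 9: tick 9 -> clock=41.
Op 10: insert b.com -> 10.0.0.6 (expiry=41+3=44). clock=41
lookup c.com: not in cache (expired or never inserted)

Answer: NXDOMAIN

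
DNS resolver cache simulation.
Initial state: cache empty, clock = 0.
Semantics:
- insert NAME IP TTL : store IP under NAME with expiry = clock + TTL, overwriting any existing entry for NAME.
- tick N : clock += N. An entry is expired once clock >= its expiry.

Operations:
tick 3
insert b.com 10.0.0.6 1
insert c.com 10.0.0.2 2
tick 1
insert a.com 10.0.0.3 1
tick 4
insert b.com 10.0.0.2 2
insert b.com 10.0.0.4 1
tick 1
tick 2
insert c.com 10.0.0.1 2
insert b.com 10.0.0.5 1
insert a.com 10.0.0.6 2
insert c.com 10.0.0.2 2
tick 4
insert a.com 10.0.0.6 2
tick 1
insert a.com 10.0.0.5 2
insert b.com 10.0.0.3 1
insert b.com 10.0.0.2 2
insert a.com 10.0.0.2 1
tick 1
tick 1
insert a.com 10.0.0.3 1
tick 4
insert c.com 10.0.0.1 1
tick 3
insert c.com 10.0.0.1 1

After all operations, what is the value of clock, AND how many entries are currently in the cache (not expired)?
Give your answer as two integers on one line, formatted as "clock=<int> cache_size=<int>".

Op 1: tick 3 -> clock=3.
Op 2: insert b.com -> 10.0.0.6 (expiry=3+1=4). clock=3
Op 3: insert c.com -> 10.0.0.2 (expiry=3+2=5). clock=3
Op 4: tick 1 -> clock=4. purged={b.com}
Op 5: insert a.com -> 10.0.0.3 (expiry=4+1=5). clock=4
Op 6: tick 4 -> clock=8. purged={a.com,c.com}
Op 7: insert b.com -> 10.0.0.2 (expiry=8+2=10). clock=8
Op 8: insert b.com -> 10.0.0.4 (expiry=8+1=9). clock=8
Op 9: tick 1 -> clock=9. purged={b.com}
Op 10: tick 2 -> clock=11.
Op 11: insert c.com -> 10.0.0.1 (expiry=11+2=13). clock=11
Op 12: insert b.com -> 10.0.0.5 (expiry=11+1=12). clock=11
Op 13: insert a.com -> 10.0.0.6 (expiry=11+2=13). clock=11
Op 14: insert c.com -> 10.0.0.2 (expiry=11+2=13). clock=11
Op 15: tick 4 -> clock=15. purged={a.com,b.com,c.com}
Op 16: insert a.com -> 10.0.0.6 (expiry=15+2=17). clock=15
Op 17: tick 1 -> clock=16.
Op 18: insert a.com -> 10.0.0.5 (expiry=16+2=18). clock=16
Op 19: insert b.com -> 10.0.0.3 (expiry=16+1=17). clock=16
Op 20: insert b.com -> 10.0.0.2 (expiry=16+2=18). clock=16
Op 21: insert a.com -> 10.0.0.2 (expiry=16+1=17). clock=16
Op 22: tick 1 -> clock=17. purged={a.com}
Op 23: tick 1 -> clock=18. purged={b.com}
Op 24: insert a.com -> 10.0.0.3 (expiry=18+1=19). clock=18
Op 25: tick 4 -> clock=22. purged={a.com}
Op 26: insert c.com -> 10.0.0.1 (expiry=22+1=23). clock=22
Op 27: tick 3 -> clock=25. purged={c.com}
Op 28: insert c.com -> 10.0.0.1 (expiry=25+1=26). clock=25
Final clock = 25
Final cache (unexpired): {c.com} -> size=1

Answer: clock=25 cache_size=1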